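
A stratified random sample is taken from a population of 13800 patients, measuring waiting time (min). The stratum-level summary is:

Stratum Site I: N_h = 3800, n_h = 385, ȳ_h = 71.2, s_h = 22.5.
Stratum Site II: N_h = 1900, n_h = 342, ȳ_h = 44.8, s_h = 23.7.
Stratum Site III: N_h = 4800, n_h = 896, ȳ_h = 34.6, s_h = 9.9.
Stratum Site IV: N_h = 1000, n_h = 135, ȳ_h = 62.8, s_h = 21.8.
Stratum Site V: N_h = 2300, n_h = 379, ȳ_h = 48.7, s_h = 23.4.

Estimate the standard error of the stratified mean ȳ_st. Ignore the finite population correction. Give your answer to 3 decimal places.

V̂(ȳ_st) = Σ W_h² s_h²/n_h, with W_h = N_h/N and N = 13800:
  stratum Site I: (3800/13800)²·22.5²/385 = 0.0997042
  stratum Site II: (1900/13800)²·23.7²/342 = 0.0311329
  stratum Site III: (4800/13800)²·9.9²/896 = 0.0132339
  stratum Site IV: (1000/13800)²·21.8²/135 = 0.0184851
  stratum Site V: (2300/13800)²·23.4²/379 = 0.0401319
V̂(ȳ_st) = 0.202688
SE(ȳ_st) = √0.202688 = 0.450209

SE(ȳ_st) ≈ 0.450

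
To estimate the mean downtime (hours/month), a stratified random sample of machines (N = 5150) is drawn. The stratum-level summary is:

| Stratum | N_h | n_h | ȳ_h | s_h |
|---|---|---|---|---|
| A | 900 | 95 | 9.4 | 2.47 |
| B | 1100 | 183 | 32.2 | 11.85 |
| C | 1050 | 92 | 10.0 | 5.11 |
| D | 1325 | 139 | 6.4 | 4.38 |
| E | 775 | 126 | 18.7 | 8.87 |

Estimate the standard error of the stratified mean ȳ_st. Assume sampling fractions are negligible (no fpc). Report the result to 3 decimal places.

V̂(ȳ_st) = Σ W_h² s_h²/n_h, with W_h = N_h/N and N = 5150:
  stratum A: (900/5150)²·2.47²/95 = 0.00196129
  stratum B: (1100/5150)²·11.85²/183 = 0.0350071
  stratum C: (1050/5150)²·5.11²/92 = 0.0117983
  stratum D: (1325/5150)²·4.38²/139 = 0.00913589
  stratum E: (775/5150)²·8.87²/126 = 0.0141405
V̂(ȳ_st) = 0.0720431
SE(ȳ_st) = √0.0720431 = 0.268408

SE(ȳ_st) ≈ 0.268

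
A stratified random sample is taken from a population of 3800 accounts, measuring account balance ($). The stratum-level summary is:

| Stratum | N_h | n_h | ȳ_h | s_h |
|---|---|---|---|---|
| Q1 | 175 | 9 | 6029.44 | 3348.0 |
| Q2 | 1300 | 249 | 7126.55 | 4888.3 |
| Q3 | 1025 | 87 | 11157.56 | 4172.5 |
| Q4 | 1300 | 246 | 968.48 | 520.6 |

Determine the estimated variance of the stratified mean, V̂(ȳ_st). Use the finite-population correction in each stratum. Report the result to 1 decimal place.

V̂(ȳ_st) = Σ W_h² (1 − n_h/N_h) s_h²/n_h, with W_h = N_h/N and N = 3800:
  stratum Q1: (175/3800)²·(1 − 9/175)·3348.0²/9 = 2505.57
  stratum Q2: (1300/3800)²·(1 − 249/1300)·4888.3²/249 = 9080.2
  stratum Q3: (1025/3800)²·(1 − 87/1025)·4172.5²/87 = 13323.9
  stratum Q4: (1300/3800)²·(1 − 246/1300)·520.6²/246 = 104.542
V̂(ȳ_st) = 25014.3

V̂(ȳ_st) ≈ 25014.3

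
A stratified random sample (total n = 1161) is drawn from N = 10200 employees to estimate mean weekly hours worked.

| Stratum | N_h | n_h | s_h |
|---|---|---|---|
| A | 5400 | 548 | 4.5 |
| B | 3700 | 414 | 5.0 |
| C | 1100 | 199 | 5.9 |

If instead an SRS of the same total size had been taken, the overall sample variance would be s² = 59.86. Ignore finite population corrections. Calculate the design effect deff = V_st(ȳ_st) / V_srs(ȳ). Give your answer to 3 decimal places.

V̂(ȳ_st) = Σ W_h² s_h²/n_h, with W_h = N_h/N and N = 10200:
  stratum A: (5400/10200)²·4.5²/548 = 0.0103569
  stratum B: (3700/10200)²·5.0²/414 = 0.00794589
  stratum C: (1100/10200)²·5.9²/199 = 0.0020344
V_st = 0.0203372
V_srs = s²/n = 59.86/1161 = 0.051559
deff = V_st / V_srs = 0.0203372/0.051559 = 0.3944

deff ≈ 0.394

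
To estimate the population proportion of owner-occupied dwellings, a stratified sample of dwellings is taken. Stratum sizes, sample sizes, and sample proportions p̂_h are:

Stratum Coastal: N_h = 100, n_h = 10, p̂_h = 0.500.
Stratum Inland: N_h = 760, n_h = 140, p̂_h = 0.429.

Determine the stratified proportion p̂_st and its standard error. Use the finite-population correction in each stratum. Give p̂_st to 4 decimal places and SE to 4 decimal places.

N = 860; stratum weights W_h = N_h/N.
p̂_st = Σ W_h p̂_h = (100·0.500 + 760·0.429)/860 = 0.43726
V̂(p̂_st) = Σ W_h² (1 − n_h/N_h) p̂_h(1−p̂_h)/(n_h−1):
  stratum Coastal: (100/860)²·(1 − 10/100)·0.500·0.500/9 = 0.000338021
  stratum Inland: (760/860)²·(1 − 140/760)·0.429·0.571/139 = 0.00112276
V̂(p̂_st) = 0.00146078; SE = √V̂ = 0.0382202

p̂_st ≈ 0.4373, SE ≈ 0.0382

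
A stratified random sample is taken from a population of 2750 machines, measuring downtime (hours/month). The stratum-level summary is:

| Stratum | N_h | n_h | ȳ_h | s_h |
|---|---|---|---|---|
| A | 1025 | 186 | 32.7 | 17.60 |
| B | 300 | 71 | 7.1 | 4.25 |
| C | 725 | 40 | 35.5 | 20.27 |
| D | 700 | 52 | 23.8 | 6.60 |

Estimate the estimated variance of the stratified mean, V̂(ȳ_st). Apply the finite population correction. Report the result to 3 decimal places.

V̂(ȳ_st) = Σ W_h² (1 − n_h/N_h) s_h²/n_h, with W_h = N_h/N and N = 2750:
  stratum A: (1025/2750)²·(1 − 186/1025)·17.60²/186 = 0.189379
  stratum B: (300/2750)²·(1 − 71/300)·4.25²/71 = 0.00231106
  stratum C: (725/2750)²·(1 − 40/725)·20.27²/40 = 0.674545
  stratum D: (700/2750)²·(1 − 52/700)·6.60²/52 = 0.0502449
V̂(ȳ_st) = 0.91648

V̂(ȳ_st) ≈ 0.916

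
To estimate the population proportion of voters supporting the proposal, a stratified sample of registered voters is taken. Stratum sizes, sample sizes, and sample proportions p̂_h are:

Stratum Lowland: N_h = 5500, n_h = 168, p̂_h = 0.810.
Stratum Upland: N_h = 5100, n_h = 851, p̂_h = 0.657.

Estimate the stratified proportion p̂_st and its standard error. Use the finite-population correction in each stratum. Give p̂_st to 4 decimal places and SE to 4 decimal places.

p̂_st ≈ 0.7364, SE ≈ 0.0171

N = 10600; stratum weights W_h = N_h/N.
p̂_st = Σ W_h p̂_h = (5500·0.810 + 5100·0.657)/10600 = 0.73639
V̂(p̂_st) = Σ W_h² (1 − n_h/N_h) p̂_h(1−p̂_h)/(n_h−1):
  stratum Lowland: (5500/10600)²·(1 − 168/5500)·0.810·0.190/167 = 0.000240527
  stratum Upland: (5100/10600)²·(1 − 851/5100)·0.657·0.343/850 = 5.11312e-05
V̂(p̂_st) = 0.000291658; SE = √V̂ = 0.017078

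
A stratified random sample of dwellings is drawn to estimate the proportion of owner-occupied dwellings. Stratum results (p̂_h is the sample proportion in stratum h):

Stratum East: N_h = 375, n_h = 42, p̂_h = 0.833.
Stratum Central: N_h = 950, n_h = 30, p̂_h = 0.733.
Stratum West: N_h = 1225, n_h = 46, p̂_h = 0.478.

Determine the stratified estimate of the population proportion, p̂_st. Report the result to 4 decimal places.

p̂_st ≈ 0.6252

N = 2550; stratum weights W_h = N_h/N.
p̂_st = Σ W_h p̂_h = (375·0.833 + 950·0.733 + 1225·0.478)/2550 = 0.62521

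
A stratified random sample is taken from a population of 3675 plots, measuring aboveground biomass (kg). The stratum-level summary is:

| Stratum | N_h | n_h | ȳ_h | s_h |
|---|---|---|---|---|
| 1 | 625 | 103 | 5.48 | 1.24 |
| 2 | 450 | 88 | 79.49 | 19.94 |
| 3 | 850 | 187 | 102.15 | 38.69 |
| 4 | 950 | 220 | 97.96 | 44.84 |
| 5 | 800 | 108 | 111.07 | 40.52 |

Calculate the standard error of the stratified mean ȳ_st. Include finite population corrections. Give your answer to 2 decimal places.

SE(ȳ_st) ≈ 1.22

V̂(ȳ_st) = Σ W_h² (1 − n_h/N_h) s_h²/n_h, with W_h = N_h/N and N = 3675:
  stratum 1: (625/3675)²·(1 − 103/625)·1.24²/103 = 0.000360613
  stratum 2: (450/3675)²·(1 − 88/450)·19.94²/88 = 0.0544972
  stratum 3: (850/3675)²·(1 − 187/850)·38.69²/187 = 0.334021
  stratum 4: (950/3675)²·(1 − 220/950)·44.84²/220 = 0.469289
  stratum 5: (800/3675)²·(1 − 108/800)·40.52²/108 = 0.623156
V̂(ȳ_st) = 1.48132
SE(ȳ_st) = √1.48132 = 1.2171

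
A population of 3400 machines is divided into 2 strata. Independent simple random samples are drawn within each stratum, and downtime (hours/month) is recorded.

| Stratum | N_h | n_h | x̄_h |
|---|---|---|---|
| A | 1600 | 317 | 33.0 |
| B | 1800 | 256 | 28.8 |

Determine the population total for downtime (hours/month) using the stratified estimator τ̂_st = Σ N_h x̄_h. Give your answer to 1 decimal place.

τ̂_st ≈ 104640.0

τ̂_st = Σ N_h x̄_h = 1600·33.0 + 1800·28.8 = 104640.0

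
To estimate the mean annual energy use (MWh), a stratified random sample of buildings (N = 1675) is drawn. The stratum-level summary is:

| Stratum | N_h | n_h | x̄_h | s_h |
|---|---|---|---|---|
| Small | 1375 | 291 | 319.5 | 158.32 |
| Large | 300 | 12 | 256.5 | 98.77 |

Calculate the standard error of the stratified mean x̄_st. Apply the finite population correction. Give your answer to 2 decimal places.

SE(x̄_st) ≈ 8.41

V̂(x̄_st) = Σ W_h² (1 − n_h/N_h) s_h²/n_h, with W_h = N_h/N and N = 1675:
  stratum Small: (1375/1675)²·(1 − 291/1375)·158.32²/291 = 45.7595
  stratum Large: (300/1675)²·(1 − 12/300)·98.77²/12 = 25.0353
V̂(x̄_st) = 70.7948
SE(x̄_st) = √70.7948 = 8.41396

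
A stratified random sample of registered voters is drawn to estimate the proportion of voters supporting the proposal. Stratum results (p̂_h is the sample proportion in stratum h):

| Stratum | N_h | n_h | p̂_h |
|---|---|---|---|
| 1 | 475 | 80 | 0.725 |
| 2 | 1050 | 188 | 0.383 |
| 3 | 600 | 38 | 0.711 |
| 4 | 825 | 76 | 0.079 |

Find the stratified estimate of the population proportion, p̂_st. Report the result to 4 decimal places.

N = 2950; stratum weights W_h = N_h/N.
p̂_st = Σ W_h p̂_h = (475·0.725 + 1050·0.383 + 600·0.711 + 825·0.079)/2950 = 0.41976

p̂_st ≈ 0.4198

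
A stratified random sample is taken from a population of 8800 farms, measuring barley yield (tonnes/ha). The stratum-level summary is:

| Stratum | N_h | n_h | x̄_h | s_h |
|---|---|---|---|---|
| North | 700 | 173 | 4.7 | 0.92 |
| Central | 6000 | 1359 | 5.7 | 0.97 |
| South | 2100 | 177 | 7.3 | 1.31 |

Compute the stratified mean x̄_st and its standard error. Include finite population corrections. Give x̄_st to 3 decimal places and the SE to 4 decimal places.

x̄_st = Σ W_h x̄_h = (700·4.7 + 6000·5.7 + 2100·7.3)/8800 = 6.00227
V̂(x̄_st) = Σ W_h² (1 − n_h/N_h) s_h²/n_h, with W_h = N_h/N and N = 8800:
  stratum North: (700/8800)²·(1 − 173/700)·0.92²/173 = 2.33063e-05
  stratum Central: (6000/8800)²·(1 − 1359/6000)·0.97²/1359 = 0.000248955
  stratum South: (2100/8800)²·(1 − 177/2100)·1.31²/177 = 0.000505595
V̂(x̄_st) = 0.000777856
SE(x̄_st) = √0.000777856 = 0.0278901

x̄_st ≈ 6.002, SE ≈ 0.0279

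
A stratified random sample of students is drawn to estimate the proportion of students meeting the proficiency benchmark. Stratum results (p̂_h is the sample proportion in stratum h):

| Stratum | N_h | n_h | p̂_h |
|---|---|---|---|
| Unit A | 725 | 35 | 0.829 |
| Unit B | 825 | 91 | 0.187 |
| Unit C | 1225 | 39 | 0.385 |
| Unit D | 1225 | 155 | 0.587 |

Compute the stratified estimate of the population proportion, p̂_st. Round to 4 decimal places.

N = 4000; stratum weights W_h = N_h/N.
p̂_st = Σ W_h p̂_h = (725·0.829 + 825·0.187 + 1225·0.385 + 1225·0.587)/4000 = 0.48650

p̂_st ≈ 0.4865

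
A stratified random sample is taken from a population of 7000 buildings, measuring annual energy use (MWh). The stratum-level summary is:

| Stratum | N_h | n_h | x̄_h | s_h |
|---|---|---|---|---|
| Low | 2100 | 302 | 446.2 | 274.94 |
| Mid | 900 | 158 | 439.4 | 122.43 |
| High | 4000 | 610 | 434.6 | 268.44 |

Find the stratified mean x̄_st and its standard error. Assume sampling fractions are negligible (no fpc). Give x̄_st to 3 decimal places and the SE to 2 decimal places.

x̄_st = Σ W_h x̄_h = (2100·446.2 + 900·439.4 + 4000·434.6)/7000 = 438.69714
V̂(x̄_st) = Σ W_h² s_h²/n_h, with W_h = N_h/N and N = 7000:
  stratum Low: (2100/7000)²·274.94²/302 = 22.5274
  stratum Mid: (900/7000)²·122.43²/158 = 1.56822
  stratum High: (4000/7000)²·268.44²/610 = 38.5735
V̂(x̄_st) = 62.6691
SE(x̄_st) = √62.6691 = 7.91638

x̄_st ≈ 438.697, SE ≈ 7.92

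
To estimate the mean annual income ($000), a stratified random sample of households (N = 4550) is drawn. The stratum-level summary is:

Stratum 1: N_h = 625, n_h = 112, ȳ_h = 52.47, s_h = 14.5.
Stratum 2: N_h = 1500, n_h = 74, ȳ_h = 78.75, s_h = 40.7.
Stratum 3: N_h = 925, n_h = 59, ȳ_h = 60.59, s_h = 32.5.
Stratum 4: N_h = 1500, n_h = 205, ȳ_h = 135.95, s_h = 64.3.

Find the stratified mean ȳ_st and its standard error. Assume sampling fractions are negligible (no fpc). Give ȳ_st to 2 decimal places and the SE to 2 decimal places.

ȳ_st = Σ W_h ȳ_h = (625·52.47 + 1500·78.75 + 925·60.59 + 1500·135.95)/4550 = 90.30538
V̂(ȳ_st) = Σ W_h² s_h²/n_h, with W_h = N_h/N and N = 4550:
  stratum 1: (625/4550)²·14.5²/112 = 0.0354205
  stratum 2: (1500/4550)²·40.7²/74 = 2.43286
  stratum 3: (925/4550)²·32.5²/59 = 0.739904
  stratum 4: (1500/4550)²·64.3²/205 = 2.19194
V̂(ȳ_st) = 5.40012
SE(ȳ_st) = √5.40012 = 2.32382

ȳ_st ≈ 90.31, SE ≈ 2.32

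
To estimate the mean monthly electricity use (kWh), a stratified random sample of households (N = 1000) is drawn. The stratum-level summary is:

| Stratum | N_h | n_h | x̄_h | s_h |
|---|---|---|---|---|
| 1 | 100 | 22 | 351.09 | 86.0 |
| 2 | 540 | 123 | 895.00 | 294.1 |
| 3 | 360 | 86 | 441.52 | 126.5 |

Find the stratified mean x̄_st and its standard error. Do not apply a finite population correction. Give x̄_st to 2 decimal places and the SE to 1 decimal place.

x̄_st = Σ W_h x̄_h = (100·351.09 + 540·895.00 + 360·441.52)/1000 = 677.35620
V̂(x̄_st) = Σ W_h² s_h²/n_h, with W_h = N_h/N and N = 1000:
  stratum 1: (100/1000)²·86.0²/22 = 3.36182
  stratum 2: (540/1000)²·294.1²/123 = 205.056
  stratum 3: (360/1000)²·126.5²/86 = 24.115
V̂(x̄_st) = 232.533
SE(x̄_st) = √232.533 = 15.249

x̄_st ≈ 677.36, SE ≈ 15.2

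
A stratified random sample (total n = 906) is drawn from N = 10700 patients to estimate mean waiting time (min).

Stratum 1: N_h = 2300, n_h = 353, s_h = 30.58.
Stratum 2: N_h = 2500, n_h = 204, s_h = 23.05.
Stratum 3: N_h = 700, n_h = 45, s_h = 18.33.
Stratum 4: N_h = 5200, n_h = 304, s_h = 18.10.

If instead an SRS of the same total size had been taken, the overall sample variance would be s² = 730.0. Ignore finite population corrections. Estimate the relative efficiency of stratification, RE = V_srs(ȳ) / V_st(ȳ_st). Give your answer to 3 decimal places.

V̂(ȳ_st) = Σ W_h² s_h²/n_h, with W_h = N_h/N and N = 10700:
  stratum 1: (2300/10700)²·30.58²/353 = 0.122402
  stratum 2: (2500/10700)²·23.05²/204 = 0.142175
  stratum 3: (700/10700)²·18.33²/45 = 0.0319552
  stratum 4: (5200/10700)²·18.10²/304 = 0.25452
V_st = 0.551053
V_srs = s²/n = 730.0/906 = 0.80574
Relative efficiency = V_srs / V_st = 0.80574/0.551053 = 1.4622

RE ≈ 1.462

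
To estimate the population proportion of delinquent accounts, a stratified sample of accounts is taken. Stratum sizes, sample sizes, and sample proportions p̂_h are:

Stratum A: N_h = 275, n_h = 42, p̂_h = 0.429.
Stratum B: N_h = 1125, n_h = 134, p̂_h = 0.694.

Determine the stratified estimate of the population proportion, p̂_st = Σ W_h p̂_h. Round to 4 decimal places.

N = 1400; stratum weights W_h = N_h/N.
p̂_st = Σ W_h p̂_h = (275·0.429 + 1125·0.694)/1400 = 0.64195

p̂_st ≈ 0.6419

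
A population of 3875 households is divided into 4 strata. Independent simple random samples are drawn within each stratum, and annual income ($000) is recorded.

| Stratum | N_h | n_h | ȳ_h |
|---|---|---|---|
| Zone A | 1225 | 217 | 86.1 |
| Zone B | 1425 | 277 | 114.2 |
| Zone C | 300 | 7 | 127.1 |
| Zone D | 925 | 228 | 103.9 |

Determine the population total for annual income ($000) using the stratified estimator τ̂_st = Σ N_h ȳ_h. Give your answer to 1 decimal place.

τ̂_st = Σ N_h ȳ_h = 1225·86.1 + 1425·114.2 + 300·127.1 + 925·103.9 = 402445.0

τ̂_st ≈ 402445.0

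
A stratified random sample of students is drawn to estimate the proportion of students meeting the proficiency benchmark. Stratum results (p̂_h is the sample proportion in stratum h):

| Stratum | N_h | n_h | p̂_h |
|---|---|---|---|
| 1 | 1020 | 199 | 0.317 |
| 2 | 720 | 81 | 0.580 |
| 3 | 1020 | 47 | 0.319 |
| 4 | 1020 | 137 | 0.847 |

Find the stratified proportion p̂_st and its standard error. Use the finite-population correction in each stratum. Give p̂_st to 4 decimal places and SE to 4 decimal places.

N = 3780; stratum weights W_h = N_h/N.
p̂_st = Σ W_h p̂_h = (1020·0.317 + 720·0.580 + 1020·0.319 + 1020·0.847)/3780 = 0.51065
V̂(p̂_st) = Σ W_h² (1 − n_h/N_h) p̂_h(1−p̂_h)/(n_h−1):
  stratum 1: (1020/3780)²·(1 − 199/1020)·0.317·0.683/198 = 6.40877e-05
  stratum 2: (720/3780)²·(1 − 81/720)·0.580·0.420/80 = 9.80476e-05
  stratum 3: (1020/3780)²·(1 − 47/1020)·0.319·0.681/46 = 0.000328027
  stratum 4: (1020/3780)²·(1 − 137/1020)·0.847·0.153/136 = 6.00639e-05
V̂(p̂_st) = 0.000550226; SE = √V̂ = 0.0234569

p̂_st ≈ 0.5107, SE ≈ 0.0235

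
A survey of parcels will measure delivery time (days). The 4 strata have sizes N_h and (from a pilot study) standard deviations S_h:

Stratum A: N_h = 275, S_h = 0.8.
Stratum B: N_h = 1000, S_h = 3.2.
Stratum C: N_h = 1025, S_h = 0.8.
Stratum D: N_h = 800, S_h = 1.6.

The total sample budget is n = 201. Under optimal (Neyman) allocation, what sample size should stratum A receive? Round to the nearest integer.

8

Neyman allocation: n_h = n · N_h S_h / Σ N_i S_i, with n = 201.
  stratum A: N_h·S_h = 275·0.8 = 220.00
  stratum B: N_h·S_h = 1000·3.2 = 3200.00
  stratum C: N_h·S_h = 1025·0.8 = 820.00
  stratum D: N_h·S_h = 800·1.6 = 1280.00
Σ N_h S_h = 5520.00
n for stratum A = 201·220.00/5520.00 = 8.011 → 8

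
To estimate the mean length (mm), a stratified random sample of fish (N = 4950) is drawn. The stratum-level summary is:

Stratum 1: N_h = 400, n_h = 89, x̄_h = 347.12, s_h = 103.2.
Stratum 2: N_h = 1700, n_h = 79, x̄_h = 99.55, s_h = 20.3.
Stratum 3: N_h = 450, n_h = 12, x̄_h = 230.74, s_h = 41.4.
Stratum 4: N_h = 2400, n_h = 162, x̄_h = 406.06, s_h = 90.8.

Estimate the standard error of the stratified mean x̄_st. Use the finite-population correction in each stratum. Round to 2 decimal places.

V̂(x̄_st) = Σ W_h² (1 − n_h/N_h) s_h²/n_h, with W_h = N_h/N and N = 4950:
  stratum 1: (400/4950)²·(1 − 89/400)·103.2²/89 = 0.607546
  stratum 2: (1700/4950)²·(1 − 79/1700)·20.3²/79 = 0.58666
  stratum 3: (450/4950)²·(1 − 12/450)·41.4²/12 = 1.14894
  stratum 4: (2400/4950)²·(1 − 162/2400)·90.8²/162 = 11.1562
V̂(x̄_st) = 13.4994
SE(x̄_st) = √13.4994 = 3.67415

SE(x̄_st) ≈ 3.67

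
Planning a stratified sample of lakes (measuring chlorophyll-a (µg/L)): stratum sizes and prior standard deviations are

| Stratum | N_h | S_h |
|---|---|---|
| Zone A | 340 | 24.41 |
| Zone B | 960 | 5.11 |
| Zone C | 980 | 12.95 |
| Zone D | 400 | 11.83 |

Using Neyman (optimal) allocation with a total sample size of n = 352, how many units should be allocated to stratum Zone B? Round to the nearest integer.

56

Neyman allocation: n_h = n · N_h S_h / Σ N_i S_i, with n = 352.
  stratum Zone A: N_h·S_h = 340·24.41 = 8299.40
  stratum Zone B: N_h·S_h = 960·5.11 = 4905.60
  stratum Zone C: N_h·S_h = 980·12.95 = 12691.00
  stratum Zone D: N_h·S_h = 400·11.83 = 4732.00
Σ N_h S_h = 30628.00
n for stratum Zone B = 352·4905.60/30628.00 = 56.379 → 56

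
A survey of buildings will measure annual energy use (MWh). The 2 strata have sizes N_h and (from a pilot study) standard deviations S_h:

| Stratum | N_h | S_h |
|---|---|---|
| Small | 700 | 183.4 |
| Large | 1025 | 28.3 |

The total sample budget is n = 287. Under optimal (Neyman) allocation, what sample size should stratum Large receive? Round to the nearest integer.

Neyman allocation: n_h = n · N_h S_h / Σ N_i S_i, with n = 287.
  stratum Small: N_h·S_h = 700·183.4 = 128380.00
  stratum Large: N_h·S_h = 1025·28.3 = 29007.50
Σ N_h S_h = 157387.50
n for stratum Large = 287·29007.50/157387.50 = 52.896 → 53

53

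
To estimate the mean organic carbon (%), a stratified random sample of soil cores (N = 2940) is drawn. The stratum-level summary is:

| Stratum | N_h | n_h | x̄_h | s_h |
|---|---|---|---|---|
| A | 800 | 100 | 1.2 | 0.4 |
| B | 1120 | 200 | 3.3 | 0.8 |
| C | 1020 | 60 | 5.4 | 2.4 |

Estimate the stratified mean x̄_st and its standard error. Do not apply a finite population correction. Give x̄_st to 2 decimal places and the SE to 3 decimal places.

x̄_st ≈ 3.46, SE ≈ 0.110

x̄_st = Σ W_h x̄_h = (800·1.2 + 1120·3.3 + 1020·5.4)/2940 = 3.45714
V̂(x̄_st) = Σ W_h² s_h²/n_h, with W_h = N_h/N and N = 2940:
  stratum A: (800/2940)²·0.4²/100 = 0.000118469
  stratum B: (1120/2940)²·0.8²/200 = 0.000464399
  stratum C: (1020/2940)²·2.4²/60 = 0.0115552
V̂(x̄_st) = 0.0121381
SE(x̄_st) = √0.0121381 = 0.110173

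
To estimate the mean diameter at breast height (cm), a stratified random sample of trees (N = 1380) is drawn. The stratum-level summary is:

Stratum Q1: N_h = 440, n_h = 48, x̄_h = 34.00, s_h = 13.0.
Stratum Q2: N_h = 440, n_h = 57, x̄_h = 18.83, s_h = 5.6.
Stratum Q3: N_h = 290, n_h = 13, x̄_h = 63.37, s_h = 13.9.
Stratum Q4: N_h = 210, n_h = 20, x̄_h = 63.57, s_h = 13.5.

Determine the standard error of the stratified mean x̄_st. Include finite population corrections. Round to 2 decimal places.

V̂(x̄_st) = Σ W_h² (1 − n_h/N_h) s_h²/n_h, with W_h = N_h/N and N = 1380:
  stratum Q1: (440/1380)²·(1 − 48/440)·13.0²/48 = 0.318879
  stratum Q2: (440/1380)²·(1 − 57/440)·5.6²/57 = 0.0486849
  stratum Q3: (290/1380)²·(1 − 13/290)·13.9²/13 = 0.626911
  stratum Q4: (210/1380)²·(1 − 20/210)·13.5²/20 = 0.19092
V̂(x̄_st) = 1.1854
SE(x̄_st) = √1.1854 = 1.08876

SE(x̄_st) ≈ 1.09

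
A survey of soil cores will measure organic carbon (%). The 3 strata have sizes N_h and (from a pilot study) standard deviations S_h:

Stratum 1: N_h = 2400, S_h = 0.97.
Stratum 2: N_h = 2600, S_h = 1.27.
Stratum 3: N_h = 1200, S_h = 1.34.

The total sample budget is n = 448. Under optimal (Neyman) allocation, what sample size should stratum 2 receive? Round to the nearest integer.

204

Neyman allocation: n_h = n · N_h S_h / Σ N_i S_i, with n = 448.
  stratum 1: N_h·S_h = 2400·0.97 = 2328.00
  stratum 2: N_h·S_h = 2600·1.27 = 3302.00
  stratum 3: N_h·S_h = 1200·1.34 = 1608.00
Σ N_h S_h = 7238.00
n for stratum 2 = 448·3302.00/7238.00 = 204.379 → 204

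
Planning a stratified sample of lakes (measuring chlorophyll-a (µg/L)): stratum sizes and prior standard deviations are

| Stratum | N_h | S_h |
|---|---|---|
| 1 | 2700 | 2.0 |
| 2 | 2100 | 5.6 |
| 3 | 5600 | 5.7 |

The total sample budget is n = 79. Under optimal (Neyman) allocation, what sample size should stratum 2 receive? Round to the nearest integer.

19

Neyman allocation: n_h = n · N_h S_h / Σ N_i S_i, with n = 79.
  stratum 1: N_h·S_h = 2700·2.0 = 5400.00
  stratum 2: N_h·S_h = 2100·5.6 = 11760.00
  stratum 3: N_h·S_h = 5600·5.7 = 31920.00
Σ N_h S_h = 49080.00
n for stratum 2 = 79·11760.00/49080.00 = 18.929 → 19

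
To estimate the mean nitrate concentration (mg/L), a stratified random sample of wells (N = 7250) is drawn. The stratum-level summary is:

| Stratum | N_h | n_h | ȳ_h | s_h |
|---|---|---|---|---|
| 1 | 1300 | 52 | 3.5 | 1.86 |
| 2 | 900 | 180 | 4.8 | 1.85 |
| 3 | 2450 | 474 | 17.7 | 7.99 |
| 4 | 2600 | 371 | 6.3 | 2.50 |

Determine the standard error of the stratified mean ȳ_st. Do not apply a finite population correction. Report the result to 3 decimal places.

V̂(ȳ_st) = Σ W_h² s_h²/n_h, with W_h = N_h/N and N = 7250:
  stratum 1: (1300/7250)²·1.86²/52 = 0.00213911
  stratum 2: (900/7250)²·1.85²/180 = 0.000293008
  stratum 3: (2450/7250)²·7.99²/474 = 0.0153805
  stratum 4: (2600/7250)²·2.50²/371 = 0.00216659
V̂(ȳ_st) = 0.0199792
SE(ȳ_st) = √0.0199792 = 0.141348

SE(ȳ_st) ≈ 0.141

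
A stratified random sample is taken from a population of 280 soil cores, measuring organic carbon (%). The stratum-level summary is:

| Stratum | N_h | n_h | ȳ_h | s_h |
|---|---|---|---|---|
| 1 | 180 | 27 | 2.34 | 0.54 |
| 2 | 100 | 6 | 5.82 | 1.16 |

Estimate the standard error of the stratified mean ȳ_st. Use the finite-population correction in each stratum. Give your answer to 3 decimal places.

V̂(ȳ_st) = Σ W_h² (1 − n_h/N_h) s_h²/n_h, with W_h = N_h/N and N = 280:
  stratum 1: (180/280)²·(1 − 27/180)·0.54²/27 = 0.00379378
  stratum 2: (100/280)²·(1 − 6/100)·1.16²/6 = 0.0268891
V̂(ȳ_st) = 0.0306829
SE(ȳ_st) = √0.0306829 = 0.175165

SE(ȳ_st) ≈ 0.175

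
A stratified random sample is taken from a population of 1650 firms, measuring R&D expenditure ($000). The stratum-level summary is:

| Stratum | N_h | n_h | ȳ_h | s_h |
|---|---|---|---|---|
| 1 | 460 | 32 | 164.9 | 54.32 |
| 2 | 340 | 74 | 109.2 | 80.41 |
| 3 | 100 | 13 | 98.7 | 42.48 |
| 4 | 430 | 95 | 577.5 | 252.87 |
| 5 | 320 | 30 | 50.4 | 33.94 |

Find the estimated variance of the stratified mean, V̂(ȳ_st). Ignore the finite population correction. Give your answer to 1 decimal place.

V̂(ȳ_st) = Σ W_h² s_h²/n_h, with W_h = N_h/N and N = 1650:
  stratum 1: (460/1650)²·54.32²/32 = 7.16667
  stratum 2: (340/1650)²·80.41²/74 = 3.71004
  stratum 3: (100/1650)²·42.48²/13 = 0.509868
  stratum 4: (430/1650)²·252.87²/95 = 45.713
  stratum 5: (320/1650)²·33.94²/30 = 1.44422
V̂(ȳ_st) = 58.5438

V̂(ȳ_st) ≈ 58.5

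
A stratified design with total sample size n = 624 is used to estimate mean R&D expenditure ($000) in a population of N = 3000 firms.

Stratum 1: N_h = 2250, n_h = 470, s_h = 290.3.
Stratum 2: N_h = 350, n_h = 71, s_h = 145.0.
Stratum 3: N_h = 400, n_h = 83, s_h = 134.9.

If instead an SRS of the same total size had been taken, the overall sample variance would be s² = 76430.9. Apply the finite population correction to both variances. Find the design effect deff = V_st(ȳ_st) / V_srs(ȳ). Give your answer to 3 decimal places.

deff ≈ 0.887

V̂(ȳ_st) = Σ W_h² (1 − n_h/N_h) s_h²/n_h, with W_h = N_h/N and N = 3000:
  stratum 1: (2250/3000)²·(1 − 470/2250)·290.3²/470 = 79.7914
  stratum 2: (350/3000)²·(1 − 71/350)·145.0²/71 = 3.21298
  stratum 3: (400/3000)²·(1 − 83/400)·134.9²/83 = 3.08903
V_st = 86.0934
V_srs = (1 − 624/3000)·76430.9/624 = 97.0084
deff = V_st / V_srs = 86.0934/97.0084 = 0.8875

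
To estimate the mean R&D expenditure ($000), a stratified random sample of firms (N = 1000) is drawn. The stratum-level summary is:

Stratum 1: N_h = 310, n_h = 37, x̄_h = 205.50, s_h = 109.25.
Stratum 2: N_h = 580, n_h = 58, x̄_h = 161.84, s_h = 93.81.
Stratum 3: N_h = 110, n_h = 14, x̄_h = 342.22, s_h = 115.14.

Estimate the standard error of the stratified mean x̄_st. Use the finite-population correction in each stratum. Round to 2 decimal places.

SE(x̄_st) ≈ 9.12

V̂(x̄_st) = Σ W_h² (1 − n_h/N_h) s_h²/n_h, with W_h = N_h/N and N = 1000:
  stratum 1: (310/1000)²·(1 − 37/310)·109.25²/37 = 27.3002
  stratum 2: (580/1000)²·(1 − 58/580)·93.81²/58 = 45.9377
  stratum 3: (110/1000)²·(1 − 14/110)·115.14²/14 = 9.99973
V̂(x̄_st) = 83.2376
SE(x̄_st) = √83.2376 = 9.12346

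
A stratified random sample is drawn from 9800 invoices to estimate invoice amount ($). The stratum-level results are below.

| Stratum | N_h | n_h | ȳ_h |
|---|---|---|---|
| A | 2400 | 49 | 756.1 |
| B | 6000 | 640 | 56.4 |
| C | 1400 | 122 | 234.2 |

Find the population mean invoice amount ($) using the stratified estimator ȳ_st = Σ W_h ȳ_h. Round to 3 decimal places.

N = Σ N_h = 9800. Stratum weights W_h = N_h/N.
ȳ_st = (2400·756.1 + 6000·56.4 + 1400·234.2) / 9800 = 253.15510

ȳ_st ≈ 253.155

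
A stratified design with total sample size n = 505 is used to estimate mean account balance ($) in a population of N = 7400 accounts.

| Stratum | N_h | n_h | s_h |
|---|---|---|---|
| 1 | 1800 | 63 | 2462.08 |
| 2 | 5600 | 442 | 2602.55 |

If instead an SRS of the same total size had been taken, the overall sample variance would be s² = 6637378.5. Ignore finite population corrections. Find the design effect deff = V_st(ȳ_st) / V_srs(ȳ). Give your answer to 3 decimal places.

deff ≈ 1.101

V̂(ȳ_st) = Σ W_h² s_h²/n_h, with W_h = N_h/N and N = 7400:
  stratum 1: (1800/7400)²·2462.08²/63 = 5693.05
  stratum 2: (5600/7400)²·2602.55²/442 = 8775.84
V_st = 14468.9
V_srs = s²/n = 6637378.5/505 = 13143.3
deff = V_st / V_srs = 14468.9/13143.3 = 1.1009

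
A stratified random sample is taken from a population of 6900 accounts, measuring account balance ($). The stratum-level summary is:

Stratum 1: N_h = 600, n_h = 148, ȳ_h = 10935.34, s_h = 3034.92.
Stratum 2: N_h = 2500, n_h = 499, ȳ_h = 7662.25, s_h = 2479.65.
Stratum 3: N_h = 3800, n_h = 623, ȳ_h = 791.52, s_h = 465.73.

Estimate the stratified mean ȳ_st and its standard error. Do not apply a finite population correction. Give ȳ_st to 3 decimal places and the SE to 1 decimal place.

ȳ_st = Σ W_h ȳ_h = (600·10935.34 + 2500·7662.25 + 3800·791.52)/6900 = 4162.98623
V̂(ȳ_st) = Σ W_h² s_h²/n_h, with W_h = N_h/N and N = 6900:
  stratum 1: (600/6900)²·3034.92²/148 = 470.584
  stratum 2: (2500/6900)²·2479.65²/499 = 1617.57
  stratum 3: (3800/6900)²·465.73²/623 = 105.596
V̂(ȳ_st) = 2193.75
SE(ȳ_st) = √2193.75 = 46.8374

ȳ_st ≈ 4162.986, SE ≈ 46.8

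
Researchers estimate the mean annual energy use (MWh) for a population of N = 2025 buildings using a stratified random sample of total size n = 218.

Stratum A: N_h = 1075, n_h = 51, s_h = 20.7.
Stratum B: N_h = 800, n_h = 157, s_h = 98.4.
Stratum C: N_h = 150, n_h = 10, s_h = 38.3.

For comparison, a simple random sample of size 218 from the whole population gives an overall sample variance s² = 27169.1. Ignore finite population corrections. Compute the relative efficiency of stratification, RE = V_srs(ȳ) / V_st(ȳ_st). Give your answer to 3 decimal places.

RE ≈ 9.738

V̂(ȳ_st) = Σ W_h² s_h²/n_h, with W_h = N_h/N and N = 2025:
  stratum A: (1075/2025)²·20.7²/51 = 2.36776
  stratum B: (800/2025)²·98.4²/157 = 9.62544
  stratum C: (150/2025)²·38.3²/10 = 0.804878
V_st = 12.7981
V_srs = s²/n = 27169.1/218 = 124.629
Relative efficiency = V_srs / V_st = 124.629/12.7981 = 9.7381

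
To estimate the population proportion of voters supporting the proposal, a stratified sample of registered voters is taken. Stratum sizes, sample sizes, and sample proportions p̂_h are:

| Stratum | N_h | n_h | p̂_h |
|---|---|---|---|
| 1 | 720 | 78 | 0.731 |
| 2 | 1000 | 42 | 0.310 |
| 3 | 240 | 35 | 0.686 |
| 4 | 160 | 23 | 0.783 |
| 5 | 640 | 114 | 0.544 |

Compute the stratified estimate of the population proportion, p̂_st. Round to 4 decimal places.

N = 2760; stratum weights W_h = N_h/N.
p̂_st = Σ W_h p̂_h = (720·0.731 + 1000·0.310 + 240·0.686 + 160·0.783 + 640·0.544)/2760 = 0.53420

p̂_st ≈ 0.5342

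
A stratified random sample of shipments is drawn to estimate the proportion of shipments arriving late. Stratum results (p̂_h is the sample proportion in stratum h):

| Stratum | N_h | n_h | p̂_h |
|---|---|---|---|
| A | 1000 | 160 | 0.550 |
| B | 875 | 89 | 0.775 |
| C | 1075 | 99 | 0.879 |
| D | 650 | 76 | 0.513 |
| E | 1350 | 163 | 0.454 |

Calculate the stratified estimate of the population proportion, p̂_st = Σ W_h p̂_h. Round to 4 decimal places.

N = 4950; stratum weights W_h = N_h/N.
p̂_st = Σ W_h p̂_h = (1000·0.550 + 875·0.775 + 1075·0.879 + 650·0.513 + 1350·0.454)/4950 = 0.63018

p̂_st ≈ 0.6302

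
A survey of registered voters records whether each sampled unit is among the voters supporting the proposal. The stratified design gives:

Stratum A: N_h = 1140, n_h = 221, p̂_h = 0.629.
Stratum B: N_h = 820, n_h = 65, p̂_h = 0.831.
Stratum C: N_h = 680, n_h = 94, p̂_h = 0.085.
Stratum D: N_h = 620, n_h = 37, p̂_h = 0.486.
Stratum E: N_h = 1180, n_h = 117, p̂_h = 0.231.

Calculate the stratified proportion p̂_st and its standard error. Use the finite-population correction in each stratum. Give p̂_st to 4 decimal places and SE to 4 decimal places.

N = 4440; stratum weights W_h = N_h/N.
p̂_st = Σ W_h p̂_h = (1140·0.629 + 820·0.831 + 680·0.085 + 620·0.486 + 1180·0.231)/4440 = 0.45725
V̂(p̂_st) = Σ W_h² (1 − n_h/N_h) p̂_h(1−p̂_h)/(n_h−1):
  stratum A: (1140/4440)²·(1 − 221/1140)·0.629·0.371/220 = 5.63711e-05
  stratum B: (820/4440)²·(1 − 65/820)·0.831·0.169/64 = 6.89132e-05
  stratum C: (680/4440)²·(1 − 94/680)·0.085·0.915/93 = 1.69043e-05
  stratum D: (620/4440)²·(1 − 37/620)·0.486·0.514/36 = 0.00012723
  stratum E: (1180/4440)²·(1 − 117/1180)·0.231·0.769/116 = 9.74383e-05
V̂(p̂_st) = 0.000366857; SE = √V̂ = 0.0191535

p̂_st ≈ 0.4572, SE ≈ 0.0192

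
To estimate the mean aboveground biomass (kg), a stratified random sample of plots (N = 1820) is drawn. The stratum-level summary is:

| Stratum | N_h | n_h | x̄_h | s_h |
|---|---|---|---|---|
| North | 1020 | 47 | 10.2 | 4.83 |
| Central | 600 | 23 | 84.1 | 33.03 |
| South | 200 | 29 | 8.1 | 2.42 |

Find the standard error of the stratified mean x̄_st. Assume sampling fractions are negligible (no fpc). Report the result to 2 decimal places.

V̂(x̄_st) = Σ W_h² s_h²/n_h, with W_h = N_h/N and N = 1820:
  stratum North: (1020/1820)²·4.83²/47 = 0.155903
  stratum Central: (600/1820)²·33.03²/23 = 5.15524
  stratum South: (200/1820)²·2.42²/29 = 0.00243865
V̂(x̄_st) = 5.31358
SE(x̄_st) = √5.31358 = 2.30512

SE(x̄_st) ≈ 2.31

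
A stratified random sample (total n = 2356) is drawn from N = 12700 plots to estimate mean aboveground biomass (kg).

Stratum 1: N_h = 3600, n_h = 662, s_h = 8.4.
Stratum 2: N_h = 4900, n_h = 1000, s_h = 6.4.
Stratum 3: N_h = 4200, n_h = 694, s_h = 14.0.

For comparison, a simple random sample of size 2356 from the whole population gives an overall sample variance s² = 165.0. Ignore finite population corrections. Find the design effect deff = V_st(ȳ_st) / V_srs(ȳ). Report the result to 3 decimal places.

deff ≈ 0.650

V̂(ȳ_st) = Σ W_h² s_h²/n_h, with W_h = N_h/N and N = 12700:
  stratum 1: (3600/12700)²·8.4²/662 = 0.00856442
  stratum 2: (4900/12700)²·6.4²/1000 = 0.0060974
  stratum 3: (4200/12700)²·14.0²/694 = 0.0308879
V_st = 0.0455497
V_srs = s²/n = 165.0/2356 = 0.070034
deff = V_st / V_srs = 0.0455497/0.070034 = 0.6504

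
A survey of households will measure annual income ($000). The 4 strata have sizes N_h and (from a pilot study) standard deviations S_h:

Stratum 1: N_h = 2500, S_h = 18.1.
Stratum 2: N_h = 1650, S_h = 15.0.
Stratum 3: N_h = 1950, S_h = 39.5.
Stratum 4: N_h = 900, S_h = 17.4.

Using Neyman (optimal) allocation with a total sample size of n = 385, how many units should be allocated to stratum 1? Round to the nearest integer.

107

Neyman allocation: n_h = n · N_h S_h / Σ N_i S_i, with n = 385.
  stratum 1: N_h·S_h = 2500·18.1 = 45250.00
  stratum 2: N_h·S_h = 1650·15.0 = 24750.00
  stratum 3: N_h·S_h = 1950·39.5 = 77025.00
  stratum 4: N_h·S_h = 900·17.4 = 15660.00
Σ N_h S_h = 162685.00
n for stratum 1 = 385·45250.00/162685.00 = 107.086 → 107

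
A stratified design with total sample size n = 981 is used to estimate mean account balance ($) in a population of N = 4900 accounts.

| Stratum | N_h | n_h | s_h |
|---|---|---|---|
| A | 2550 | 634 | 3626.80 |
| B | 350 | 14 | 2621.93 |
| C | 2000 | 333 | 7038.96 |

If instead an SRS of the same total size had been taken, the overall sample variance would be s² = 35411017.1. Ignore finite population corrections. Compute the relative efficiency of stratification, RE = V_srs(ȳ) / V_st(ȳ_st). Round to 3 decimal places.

V̂(ȳ_st) = Σ W_h² s_h²/n_h, with W_h = N_h/N and N = 4900:
  stratum A: (2550/4900)²·3626.80²/634 = 5618.83
  stratum B: (350/4900)²·2621.93²/14 = 2505.29
  stratum C: (2000/4900)²·7038.96²/333 = 24787.9
V_st = 32912.1
V_srs = s²/n = 35411017.1/981 = 36096.9
Relative efficiency = V_srs / V_st = 36096.9/32912.1 = 1.0968

RE ≈ 1.097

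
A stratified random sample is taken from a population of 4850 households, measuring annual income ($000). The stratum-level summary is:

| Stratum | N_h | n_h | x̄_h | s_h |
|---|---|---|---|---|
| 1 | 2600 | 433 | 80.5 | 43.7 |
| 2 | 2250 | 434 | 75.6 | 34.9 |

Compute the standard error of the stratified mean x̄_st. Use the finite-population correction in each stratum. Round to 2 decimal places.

SE(x̄_st) ≈ 1.24

V̂(x̄_st) = Σ W_h² (1 − n_h/N_h) s_h²/n_h, with W_h = N_h/N and N = 4850:
  stratum 1: (2600/4850)²·(1 − 433/2600)·43.7²/433 = 1.05639
  stratum 2: (2250/4850)²·(1 − 434/2250)·34.9²/434 = 0.487502
V̂(x̄_st) = 1.54389
SE(x̄_st) = √1.54389 = 1.24253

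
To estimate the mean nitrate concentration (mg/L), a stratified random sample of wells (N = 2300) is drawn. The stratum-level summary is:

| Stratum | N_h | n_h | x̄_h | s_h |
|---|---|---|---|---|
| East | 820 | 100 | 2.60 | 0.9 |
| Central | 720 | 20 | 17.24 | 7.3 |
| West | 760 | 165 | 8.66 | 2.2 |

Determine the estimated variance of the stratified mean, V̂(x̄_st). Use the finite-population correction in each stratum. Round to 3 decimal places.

V̂(x̄_st) = Σ W_h² (1 − n_h/N_h) s_h²/n_h, with W_h = N_h/N and N = 2300:
  stratum East: (820/2300)²·(1 − 100/820)·0.9²/100 = 0.000904015
  stratum Central: (720/2300)²·(1 − 20/720)·7.3²/20 = 0.253858
  stratum West: (760/2300)²·(1 − 165/760)·2.2²/165 = 0.00250747
V̂(x̄_st) = 0.257269

V̂(x̄_st) ≈ 0.257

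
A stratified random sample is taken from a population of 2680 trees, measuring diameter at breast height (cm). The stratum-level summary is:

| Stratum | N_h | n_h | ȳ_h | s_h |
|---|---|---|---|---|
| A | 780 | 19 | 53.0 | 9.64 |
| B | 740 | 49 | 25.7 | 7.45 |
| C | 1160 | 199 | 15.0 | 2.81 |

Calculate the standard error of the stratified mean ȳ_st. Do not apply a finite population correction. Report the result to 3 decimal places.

V̂(ȳ_st) = Σ W_h² s_h²/n_h, with W_h = N_h/N and N = 2680:
  stratum A: (780/2680)²·9.64²/19 = 0.414305
  stratum B: (740/2680)²·7.45²/49 = 0.0863595
  stratum C: (1160/2680)²·2.81²/199 = 0.00743372
V̂(ȳ_st) = 0.508098
SE(ȳ_st) = √0.508098 = 0.71281

SE(ȳ_st) ≈ 0.713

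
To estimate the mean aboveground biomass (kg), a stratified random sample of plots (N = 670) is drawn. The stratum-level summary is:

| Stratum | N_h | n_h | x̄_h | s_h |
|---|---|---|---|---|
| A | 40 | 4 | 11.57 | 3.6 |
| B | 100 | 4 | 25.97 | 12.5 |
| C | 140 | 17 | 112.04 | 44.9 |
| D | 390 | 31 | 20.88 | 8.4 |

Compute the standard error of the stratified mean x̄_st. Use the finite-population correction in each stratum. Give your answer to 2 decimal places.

SE(x̄_st) ≈ 2.47

V̂(x̄_st) = Σ W_h² (1 − n_h/N_h) s_h²/n_h, with W_h = N_h/N and N = 670:
  stratum A: (40/670)²·(1 − 4/40)·3.6²/4 = 0.0103934
  stratum B: (100/670)²·(1 − 4/100)·12.5²/4 = 0.835375
  stratum C: (140/670)²·(1 − 17/140)·44.9²/17 = 4.54912
  stratum D: (390/670)²·(1 − 31/390)·8.4²/31 = 0.709915
V̂(x̄_st) = 6.1048
SE(x̄_st) = √6.1048 = 2.47079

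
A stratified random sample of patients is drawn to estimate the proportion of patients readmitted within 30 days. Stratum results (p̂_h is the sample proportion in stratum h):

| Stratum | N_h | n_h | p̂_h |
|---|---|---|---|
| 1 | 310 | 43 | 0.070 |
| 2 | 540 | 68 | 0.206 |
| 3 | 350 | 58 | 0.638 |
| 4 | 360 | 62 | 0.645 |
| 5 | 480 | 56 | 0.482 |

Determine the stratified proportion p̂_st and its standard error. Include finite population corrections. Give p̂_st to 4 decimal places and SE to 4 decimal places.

p̂_st ≈ 0.4019, SE ≈ 0.0245

N = 2040; stratum weights W_h = N_h/N.
p̂_st = Σ W_h p̂_h = (310·0.070 + 540·0.206 + 350·0.638 + 360·0.645 + 480·0.482)/2040 = 0.40186
V̂(p̂_st) = Σ W_h² (1 − n_h/N_h) p̂_h(1−p̂_h)/(n_h−1):
  stratum 1: (310/2040)²·(1 − 43/310)·0.070·0.930/42 = 3.08279e-05
  stratum 2: (540/2040)²·(1 − 68/540)·0.206·0.794/67 = 0.000149516
  stratum 3: (350/2040)²·(1 − 58/350)·0.638·0.362/57 = 9.9505e-05
  stratum 4: (360/2040)²·(1 − 62/360)·0.645·0.355/61 = 9.67646e-05
  stratum 5: (480/2040)²·(1 − 56/480)·0.482·0.518/55 = 0.000222004
V̂(p̂_st) = 0.000598618; SE = √V̂ = 0.0244667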